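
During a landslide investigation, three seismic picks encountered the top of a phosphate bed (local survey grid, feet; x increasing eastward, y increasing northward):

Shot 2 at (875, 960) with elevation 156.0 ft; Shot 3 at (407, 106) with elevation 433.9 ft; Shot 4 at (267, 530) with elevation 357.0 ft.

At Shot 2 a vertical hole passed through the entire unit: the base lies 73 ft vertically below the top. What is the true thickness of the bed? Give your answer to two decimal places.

Two edge vectors: Shot 2→Shot 3 = (-468, -854, 277.9), Shot 2→Shot 4 = (-608, -430, 201).
Normal n = (Shot 2→Shot 3) × (Shot 2→Shot 4) = (-52157, -74895.2, -317992).
So ∂z/∂x = −n_x/n_z = −0.16402 and ∂z/∂y = −n_y/n_z = −0.23553.
|∇z| = √(a²+b²) = 0.28701, so dip δ = arctan(0.28701) = 16.01°.
True thickness = vertical thickness × cos δ = 73 × cos 16.01° = 70.17 ft.

70.17 ft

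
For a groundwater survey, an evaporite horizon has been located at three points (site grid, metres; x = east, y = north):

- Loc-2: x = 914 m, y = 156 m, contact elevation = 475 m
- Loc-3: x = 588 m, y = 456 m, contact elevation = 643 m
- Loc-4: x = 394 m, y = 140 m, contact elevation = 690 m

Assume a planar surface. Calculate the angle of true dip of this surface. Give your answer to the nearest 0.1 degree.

Two edge vectors: Loc-2→Loc-3 = (-326, 300, 168), Loc-2→Loc-4 = (-520, -16, 215).
Normal n = (Loc-2→Loc-3) × (Loc-2→Loc-4) = (67188, -17270, 161216).
So ∂z/∂x = −n_x/n_z = −0.41676 and ∂z/∂y = −n_y/n_z = 0.10712.
Gradient magnitude |∇z| = √(a² + b²) = √(0.17369 + 0.01148) = 0.43030.
True dip = arctan(0.43030) = 23.3°, dipping toward ESE (azimuth ≈ 104°).

23.3°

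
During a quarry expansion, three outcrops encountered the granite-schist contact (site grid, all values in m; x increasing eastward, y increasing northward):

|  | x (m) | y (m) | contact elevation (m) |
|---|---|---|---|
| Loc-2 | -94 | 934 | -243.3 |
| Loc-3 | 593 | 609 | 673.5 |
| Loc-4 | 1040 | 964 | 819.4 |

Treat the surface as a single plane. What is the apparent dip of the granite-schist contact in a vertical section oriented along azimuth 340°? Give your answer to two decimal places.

Two edge vectors: Loc-2→Loc-3 = (687, -325, 916.8), Loc-2→Loc-4 = (1134, 30, 1062.7).
Normal n = (Loc-2→Loc-3) × (Loc-2→Loc-4) = (-372881.5, 309576.3, 389160).
So ∂z/∂x = −n_x/n_z = 0.95817 and ∂z/∂y = −n_y/n_z = −0.79550.
Unit vector along 340° is (sin 340°, cos 340°) = (-0.3420, 0.9397).
Slope in that direction = a·(-0.3420) + b·(0.9397) = −1.07524.
Apparent dip = arctan|1.07524| = 47.08° (true dip is 51.2°, so apparent ≤ true as expected).

47.08°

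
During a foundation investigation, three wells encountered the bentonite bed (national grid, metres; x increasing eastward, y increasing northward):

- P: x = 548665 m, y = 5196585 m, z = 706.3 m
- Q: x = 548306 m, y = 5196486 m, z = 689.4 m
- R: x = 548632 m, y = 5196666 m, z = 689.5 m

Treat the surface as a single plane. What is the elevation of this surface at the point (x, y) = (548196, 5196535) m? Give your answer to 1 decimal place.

670.8 m

Let the plane be z = a·x + b·y + c.
Q−P: −359a − 99b = −16.9;  R−P: −33a + 81b = −16.8.
Solving gives a = 0.093739566, b = −0.169217214.
Then c = 706.3 − a·548665 − b·5196585 = 828626.32.
At (548196, 5196535): z = 51387.7 − 879343.2 + 828626.32 = 670.8 m.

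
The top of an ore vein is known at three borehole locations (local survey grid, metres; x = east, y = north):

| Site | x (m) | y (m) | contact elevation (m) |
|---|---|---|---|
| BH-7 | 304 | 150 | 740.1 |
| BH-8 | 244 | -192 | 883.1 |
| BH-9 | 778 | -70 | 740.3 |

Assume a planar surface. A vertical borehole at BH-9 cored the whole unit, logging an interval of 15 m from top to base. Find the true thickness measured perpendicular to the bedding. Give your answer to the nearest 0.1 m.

13.8 m

Two edge vectors: BH-7→BH-8 = (-60, -342, 143), BH-7→BH-9 = (474, -220, 0.2).
Normal n = (BH-7→BH-8) × (BH-7→BH-9) = (31391.6, 67794, 175308).
So ∂z/∂x = −n_x/n_z = −0.17907 and ∂z/∂y = −n_y/n_z = −0.38671.
|∇z| = √(a²+b²) = 0.42616, so dip δ = arctan(0.42616) = 23.08°.
True thickness = vertical thickness × cos δ = 15 × cos 23.08° = 13.8 m.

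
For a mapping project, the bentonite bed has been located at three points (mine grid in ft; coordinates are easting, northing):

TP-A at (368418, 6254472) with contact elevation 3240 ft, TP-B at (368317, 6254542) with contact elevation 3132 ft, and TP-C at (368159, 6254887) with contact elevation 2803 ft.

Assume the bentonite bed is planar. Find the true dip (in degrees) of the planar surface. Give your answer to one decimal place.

42.2°

Two edge vectors: TP-A→TP-B = (-101, 70, -108), TP-A→TP-C = (-259, 415, -437).
Normal n = (TP-A→TP-B) × (TP-A→TP-C) = (14230, -16165, -23785).
So ∂z/∂easting = −n_x/n_z = 0.59828 and ∂z/∂northing = −n_y/n_z = −0.67963.
Gradient magnitude |∇z| = √(a² + b²) = √(0.35793 + 0.46190) = 0.90545.
True dip = arctan(0.90545) = 42.2°, dipping toward NW (azimuth ≈ 319°).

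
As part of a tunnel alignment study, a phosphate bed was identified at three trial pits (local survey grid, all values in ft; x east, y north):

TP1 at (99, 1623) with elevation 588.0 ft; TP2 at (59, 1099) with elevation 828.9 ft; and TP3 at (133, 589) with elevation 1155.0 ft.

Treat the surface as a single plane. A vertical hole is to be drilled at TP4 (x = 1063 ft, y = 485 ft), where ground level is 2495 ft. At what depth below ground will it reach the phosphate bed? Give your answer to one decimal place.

531.1 ft

Two edge vectors: TP1→TP2 = (-40, -524, 240.9), TP1→TP3 = (34, -1034, 567).
Normal n = (TP1→TP2) × (TP1→TP3) = (-48017.4, 30870.6, 59176).
So ∂z/∂x = −n_x/n_z = 0.811434 and ∂z/∂y = −n_y/n_z = −0.521674.
Intercept c from TP1: 588 − 80.33 + 846.68 = 1354.35.
At (1063, 485): z_contact = 862.55 − 253.01 + 1354.35 = 1963.89 ft.
Depth below ground = 2495 − 1963.89 = 531.1 ft.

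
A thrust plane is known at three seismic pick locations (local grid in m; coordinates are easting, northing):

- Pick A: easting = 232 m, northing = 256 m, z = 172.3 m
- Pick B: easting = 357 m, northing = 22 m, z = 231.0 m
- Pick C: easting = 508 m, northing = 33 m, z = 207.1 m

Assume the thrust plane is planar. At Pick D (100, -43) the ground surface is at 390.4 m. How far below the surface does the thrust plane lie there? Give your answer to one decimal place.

103.8 m

Let the plane be z = a·easting + b·northing + c.
Pick B−Pick A: 125a − 234b = 58.7;  Pick C−Pick A: 276a − 223b = 34.8.
Solving gives a = −0.13476, b = −0.32284.
Then c = 172.3 − a·232 − b·256 = 286.21.
At (100, -43): z_contact = −13.48 + 13.88 + 286.21 = 286.62 m.
Depth below ground = 390.4 − 286.62 = 103.8 m.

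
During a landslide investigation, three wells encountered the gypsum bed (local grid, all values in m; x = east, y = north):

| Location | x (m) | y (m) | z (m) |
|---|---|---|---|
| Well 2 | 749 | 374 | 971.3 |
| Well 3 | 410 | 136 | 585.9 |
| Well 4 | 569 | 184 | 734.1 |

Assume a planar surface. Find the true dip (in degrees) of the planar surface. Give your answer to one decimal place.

42.9°

Let the plane be z = a·x + b·y + c.
Well 3−Well 2: −339a − 238b = −385.4;  Well 4−Well 2: −180a − 190b = −237.2.
Solving gives a = 0.77758, b = 0.51177.
Gradient magnitude |∇z| = √(a² + b²) = √(0.60463 + 0.26190) = 0.93088.
True dip = arctan(0.93088) = 42.9°, dipping toward WSW (azimuth ≈ 237°).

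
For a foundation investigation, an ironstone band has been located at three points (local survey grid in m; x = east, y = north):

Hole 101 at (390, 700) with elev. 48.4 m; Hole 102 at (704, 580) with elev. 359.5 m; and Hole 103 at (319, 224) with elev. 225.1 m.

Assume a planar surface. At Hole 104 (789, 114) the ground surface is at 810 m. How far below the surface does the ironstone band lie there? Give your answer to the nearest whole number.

153 m

Let the plane be z = a·x + b·y + c.
Hole 102−Hole 101: 314a − 120b = 311.1;  Hole 103−Hole 101: −71a − 476b = 176.7.
Solving gives a = 0.80312, b = −0.49101.
Then c = 48.4 − a·390 − b·700 = 78.89.
At (789, 114): z_contact = 633.7 − 56.0 + 78.89 = 656.6 m.
Depth below ground = 810 − 656.6 = 153 m.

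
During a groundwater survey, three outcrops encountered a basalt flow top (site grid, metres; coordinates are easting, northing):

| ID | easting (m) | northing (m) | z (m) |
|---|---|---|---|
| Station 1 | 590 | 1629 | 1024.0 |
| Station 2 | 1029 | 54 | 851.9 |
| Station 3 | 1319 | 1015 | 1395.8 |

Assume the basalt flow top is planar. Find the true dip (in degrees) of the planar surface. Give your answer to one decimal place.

40.5°

Two edge vectors: Station 1→Station 2 = (439, -1575, -172.1), Station 1→Station 3 = (729, -614, 371.8).
Normal n = (Station 1→Station 2) × (Station 1→Station 3) = (-691254.4, -288681.1, 878629).
So ∂z/∂easting = −n_x/n_z = 0.78674 and ∂z/∂northing = −n_y/n_z = 0.32856.
Gradient magnitude |∇z| = √(a² + b²) = √(0.61896 + 0.10795) = 0.85259.
True dip = arctan(0.85259) = 40.5°, dipping toward WSW (azimuth ≈ 247°).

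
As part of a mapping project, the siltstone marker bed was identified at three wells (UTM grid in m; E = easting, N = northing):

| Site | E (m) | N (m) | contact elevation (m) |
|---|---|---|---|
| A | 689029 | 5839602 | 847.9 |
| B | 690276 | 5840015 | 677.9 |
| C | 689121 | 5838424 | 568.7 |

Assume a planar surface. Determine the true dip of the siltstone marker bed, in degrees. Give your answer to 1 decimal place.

16.9°

Let the plane be z = a·E + b·N + c.
B−A: 1247a + 413b = −170;  C−A: 92a − 1178b = −279.2.
Solving gives a = −0.20941, b = 0.22066.
Gradient magnitude |∇z| = √(a² + b²) = √(0.04385 + 0.04869) = 0.30421.
True dip = arctan(0.30421) = 16.9°, dipping toward SE (azimuth ≈ 136°).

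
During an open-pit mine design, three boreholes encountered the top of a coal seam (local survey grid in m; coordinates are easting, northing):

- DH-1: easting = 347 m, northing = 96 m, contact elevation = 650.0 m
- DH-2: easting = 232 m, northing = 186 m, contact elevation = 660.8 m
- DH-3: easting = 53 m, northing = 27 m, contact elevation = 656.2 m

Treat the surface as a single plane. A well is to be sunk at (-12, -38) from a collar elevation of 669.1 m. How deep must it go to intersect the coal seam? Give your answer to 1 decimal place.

15.1 m

Let the plane be z = a·easting + b·northing + c.
DH-2−DH-1: −115a + 90b = 10.8;  DH-3−DH-1: −294a − 69b = 6.2.
Solving gives a = −0.03789, b = 0.07159.
Then c = 650 − a·347 − b·96 = 656.28.
At (-12, -38): z_contact = 0.45 − 2.72 + 656.28 = 654.01 m.
Depth below ground = 669.1 − 654.01 = 15.1 m.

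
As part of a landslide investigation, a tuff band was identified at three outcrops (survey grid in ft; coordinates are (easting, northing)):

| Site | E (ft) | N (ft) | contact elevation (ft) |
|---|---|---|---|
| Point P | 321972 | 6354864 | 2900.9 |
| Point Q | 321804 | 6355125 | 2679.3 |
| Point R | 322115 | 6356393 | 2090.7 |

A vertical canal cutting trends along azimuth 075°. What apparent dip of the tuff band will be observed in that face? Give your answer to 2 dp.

Let the plane be z = a·E + b·N + c.
Point Q−Point P: −168a + 261b = −221.6;  Point R−Point P: 143a + 1529b = −810.2.
Solving gives a = 0.43292, b = −0.57038.
Unit vector along 075° is (sin 75°, cos 75°) = (0.9659, 0.2588).
Slope in that direction = a·(0.9659) + b·(0.2588) = 0.27055.
Apparent dip = arctan|0.27055| = 15.14° (true dip is 35.6°, so apparent ≤ true as expected).

15.14°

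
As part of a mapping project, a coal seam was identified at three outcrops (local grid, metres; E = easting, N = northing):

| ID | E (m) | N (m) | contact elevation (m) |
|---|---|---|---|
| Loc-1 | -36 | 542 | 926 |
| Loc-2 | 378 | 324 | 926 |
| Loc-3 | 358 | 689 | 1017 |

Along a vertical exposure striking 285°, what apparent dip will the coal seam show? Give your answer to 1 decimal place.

3.7°

Two edge vectors: Loc-1→Loc-2 = (414, -218, 0), Loc-1→Loc-3 = (394, 147, 91).
Normal n = (Loc-1→Loc-2) × (Loc-1→Loc-3) = (-19838, -37674, 146750).
So ∂z/∂E = −n_x/n_z = 0.13518 and ∂z/∂N = −n_y/n_z = 0.25672.
Unit vector along 285° is (sin 285°, cos 285°) = (-0.9659, 0.2588).
Slope in that direction = a·(-0.9659) + b·(0.2588) = −0.06413.
Apparent dip = arctan|0.06413| = 3.7° (true dip is 16.2°, so apparent ≤ true as expected).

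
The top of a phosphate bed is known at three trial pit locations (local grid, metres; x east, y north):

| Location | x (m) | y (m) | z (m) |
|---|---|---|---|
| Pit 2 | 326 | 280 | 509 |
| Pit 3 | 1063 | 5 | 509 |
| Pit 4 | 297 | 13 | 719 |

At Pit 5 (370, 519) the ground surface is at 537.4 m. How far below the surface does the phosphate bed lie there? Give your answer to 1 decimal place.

221.5 m

Let the plane be z = a·x + b·y + c.
Pit 3−Pit 2: 737a − 275b = 0;  Pit 4−Pit 2: −29a − 267b = 210.
Solving gives a = −0.282046, b = −0.755883.
Then c = 509 − a·326 − b·280 = 812.59.
At (370, 519): z_contact = −104.36 − 392.30 + 812.59 = 315.93 m.
Depth below ground = 537.4 − 315.93 = 221.5 m.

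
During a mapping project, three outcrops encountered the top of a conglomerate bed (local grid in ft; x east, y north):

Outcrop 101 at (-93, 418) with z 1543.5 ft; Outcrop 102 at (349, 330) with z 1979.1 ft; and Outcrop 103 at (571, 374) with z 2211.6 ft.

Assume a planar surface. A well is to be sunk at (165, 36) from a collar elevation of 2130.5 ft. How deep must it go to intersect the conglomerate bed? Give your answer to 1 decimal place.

384.1 ft

Let the plane be z = a·x + b·y + c.
Outcrop 102−Outcrop 101: 442a − 88b = 435.6;  Outcrop 103−Outcrop 101: 664a − 44b = 668.1.
Solving gives a = 1.01648, b = 0.15549.
Then c = 1543.5 − a·-93 − b·418 = 1573.04.
At (165, 36): z_contact = 167.72 + 5.60 + 1573.04 = 1746.35 ft.
Depth below ground = 2130.5 − 1746.35 = 384.1 ft.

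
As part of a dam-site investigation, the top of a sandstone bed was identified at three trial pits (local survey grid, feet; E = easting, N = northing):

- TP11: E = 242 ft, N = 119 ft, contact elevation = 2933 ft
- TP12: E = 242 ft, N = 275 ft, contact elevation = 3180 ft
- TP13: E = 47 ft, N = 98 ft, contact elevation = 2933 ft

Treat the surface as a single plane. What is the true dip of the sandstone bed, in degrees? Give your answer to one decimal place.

Let the plane be z = a·E + b·N + c.
TP12−TP11: 0a + 156b = 247;  TP13−TP11: −195a − 21b = 0.
Solving gives a = −0.17051, b = 1.58333.
Gradient magnitude |∇z| = √(a² + b²) = √(0.02907 + 2.50694) = 1.59249.
True dip = arctan(1.59249) = 57.9°, dipping toward S (azimuth ≈ 174°).

57.9°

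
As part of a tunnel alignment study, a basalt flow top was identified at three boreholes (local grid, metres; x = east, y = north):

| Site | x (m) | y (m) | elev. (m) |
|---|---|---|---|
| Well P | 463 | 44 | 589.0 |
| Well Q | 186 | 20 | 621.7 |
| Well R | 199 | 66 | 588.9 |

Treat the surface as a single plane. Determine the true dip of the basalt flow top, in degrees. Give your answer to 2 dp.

34.96°

Two edge vectors: Well P→Well Q = (-277, -24, 32.7), Well P→Well R = (-264, 22, -0.1).
Normal n = (Well P→Well Q) × (Well P→Well R) = (-717, -8660.5, -12430).
So ∂z/∂x = −n_x/n_z = −0.05768 and ∂z/∂y = −n_y/n_z = −0.69674.
Gradient magnitude |∇z| = √(a² + b²) = √(0.00333 + 0.48545) = 0.69913.
True dip = arctan(0.69913) = 34.96°, dipping toward N (azimuth ≈ 005°).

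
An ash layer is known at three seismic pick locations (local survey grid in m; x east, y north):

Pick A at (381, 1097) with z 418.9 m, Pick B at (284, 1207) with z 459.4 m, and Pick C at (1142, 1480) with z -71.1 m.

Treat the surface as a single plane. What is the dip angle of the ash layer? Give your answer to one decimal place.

Let the plane be z = a·x + b·y + c.
Pick B−Pick A: −97a + 110b = 40.5;  Pick C−Pick A: 761a + 383b = −490.
Solving gives a = −0.57431, b = −0.13825.
Gradient magnitude |∇z| = √(a² + b²) = √(0.32983 + 0.01911) = 0.59072.
True dip = arctan(0.59072) = 30.6°, dipping toward ENE (azimuth ≈ 076°).

30.6°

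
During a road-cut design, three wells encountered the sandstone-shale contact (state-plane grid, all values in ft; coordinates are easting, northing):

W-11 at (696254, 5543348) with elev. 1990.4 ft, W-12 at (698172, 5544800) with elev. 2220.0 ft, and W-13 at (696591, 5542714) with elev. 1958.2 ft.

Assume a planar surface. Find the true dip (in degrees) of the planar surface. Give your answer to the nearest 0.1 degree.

5.7°

Let the plane be z = a·easting + b·northing + c.
W-12−W-11: 1918a + 1452b = 229.6;  W-13−W-11: 337a − 634b = −32.2.
Solving gives a = 0.05794, b = 0.08159.
Gradient magnitude |∇z| = √(a² + b²) = √(0.00336 + 0.00666) = 0.10007.
True dip = arctan(0.10007) = 5.7°, dipping toward SW (azimuth ≈ 215°).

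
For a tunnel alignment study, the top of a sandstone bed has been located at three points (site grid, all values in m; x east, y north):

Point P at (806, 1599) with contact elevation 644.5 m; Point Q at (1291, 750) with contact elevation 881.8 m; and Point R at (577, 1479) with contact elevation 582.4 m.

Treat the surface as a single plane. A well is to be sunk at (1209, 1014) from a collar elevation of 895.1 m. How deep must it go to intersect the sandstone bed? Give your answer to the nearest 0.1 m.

Let the plane be z = a·x + b·y + c.
Point Q−Point P: 485a − 849b = 237.3;  Point R−Point P: −229a − 120b = −62.1.
Solving gives a = 0.321426, b = −0.095888.
Then c = 644.5 − a·806 − b·1599 = 538.75.
At (1209, 1014): z_contact = 388.60 − 97.23 + 538.75 = 830.13 m.
Depth below ground = 895.1 − 830.13 = 65.0 m.

65.0 m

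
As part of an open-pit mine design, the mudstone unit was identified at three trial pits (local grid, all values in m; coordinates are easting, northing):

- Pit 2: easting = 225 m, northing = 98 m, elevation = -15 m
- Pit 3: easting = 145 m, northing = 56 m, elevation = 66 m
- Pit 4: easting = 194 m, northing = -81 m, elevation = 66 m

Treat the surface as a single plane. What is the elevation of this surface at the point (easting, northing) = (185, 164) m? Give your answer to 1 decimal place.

Let the plane be z = a·easting + b·northing + c.
Pit 3−Pit 2: −80a − 42b = 81;  Pit 4−Pit 2: −31a − 179b = 81.
Solving gives a = −0.85244, b = −0.30489.
Then c = -15 − a·225 − b·98 = 206.68.
At (185, 164): z = −157.7 − 50.0 + 206.68 = -1.0 m.

-1.0 m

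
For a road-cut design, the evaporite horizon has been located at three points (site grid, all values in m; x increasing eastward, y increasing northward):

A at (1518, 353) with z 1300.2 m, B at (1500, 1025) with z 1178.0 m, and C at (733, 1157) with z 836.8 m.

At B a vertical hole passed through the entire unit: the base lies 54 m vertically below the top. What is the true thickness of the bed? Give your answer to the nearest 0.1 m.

Two edge vectors: A→B = (-18, 672, -122.2), A→C = (-785, 804, -463.4).
Normal n = (A→B) × (A→C) = (-213156, 87585.8, 513048).
So ∂z/∂x = −n_x/n_z = 0.41547 and ∂z/∂y = −n_y/n_z = −0.17072.
|∇z| = √(a²+b²) = 0.44918, so dip δ = arctan(0.44918) = 24.19°.
True thickness = vertical thickness × cos δ = 54 × cos 24.19° = 49.3 m.

49.3 m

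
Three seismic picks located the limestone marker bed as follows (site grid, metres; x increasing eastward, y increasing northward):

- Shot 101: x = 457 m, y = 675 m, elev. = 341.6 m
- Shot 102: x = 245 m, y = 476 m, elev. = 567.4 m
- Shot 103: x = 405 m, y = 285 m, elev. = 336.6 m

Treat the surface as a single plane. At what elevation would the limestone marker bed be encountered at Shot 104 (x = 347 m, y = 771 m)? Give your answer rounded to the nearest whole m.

494 m

Let the plane be z = a·x + b·y + c.
Shot 102−Shot 101: −212a − 199b = 225.8;  Shot 103−Shot 101: −52a − 390b = −5.
Solving gives a = −1.23123, b = 0.17698.
Then c = 341.6 − a·457 − b·675 = 784.81.
At (347, 771): z = −427.2 + 136.5 + 784.81 = 494.0 m.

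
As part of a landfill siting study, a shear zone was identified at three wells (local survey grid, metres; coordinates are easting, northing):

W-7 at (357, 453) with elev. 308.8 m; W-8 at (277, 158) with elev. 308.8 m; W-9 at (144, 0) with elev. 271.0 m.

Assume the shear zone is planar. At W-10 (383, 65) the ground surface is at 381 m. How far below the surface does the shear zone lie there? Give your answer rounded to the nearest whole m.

Two edge vectors: W-7→W-8 = (-80, -295, 0), W-7→W-9 = (-213, -453, -37.8).
Normal n = (W-7→W-8) × (W-7→W-9) = (11151, -3024, -26595).
So ∂z/∂easting = −n_x/n_z = 0.41929 and ∂z/∂northing = −n_y/n_z = −0.11371.
Intercept c from W-7: 308.8 − 149.69 + 51.51 = 210.62.
At (383, 65): z_contact = 160.6 − 7.4 + 210.62 = 363.8 m.
Depth below ground = 381 − 363.8 = 17 m.

17 m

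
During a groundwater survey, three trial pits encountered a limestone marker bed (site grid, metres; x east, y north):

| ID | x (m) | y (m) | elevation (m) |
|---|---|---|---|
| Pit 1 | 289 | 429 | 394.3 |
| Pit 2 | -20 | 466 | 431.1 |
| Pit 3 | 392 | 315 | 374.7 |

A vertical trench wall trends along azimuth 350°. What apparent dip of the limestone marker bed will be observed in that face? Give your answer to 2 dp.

5.16°

Let the plane be z = a·x + b·y + c.
Pit 2−Pit 1: −309a + 37b = 36.8;  Pit 3−Pit 1: 103a − 114b = −19.6.
Solving gives a = −0.11046, b = 0.07213.
Unit vector along 350° is (sin 350°, cos 350°) = (-0.1736, 0.9848).
Slope in that direction = a·(-0.1736) + b·(0.9848) = 0.09022.
Apparent dip = arctan|0.09022| = 5.16° (true dip is 7.5°, so apparent ≤ true as expected).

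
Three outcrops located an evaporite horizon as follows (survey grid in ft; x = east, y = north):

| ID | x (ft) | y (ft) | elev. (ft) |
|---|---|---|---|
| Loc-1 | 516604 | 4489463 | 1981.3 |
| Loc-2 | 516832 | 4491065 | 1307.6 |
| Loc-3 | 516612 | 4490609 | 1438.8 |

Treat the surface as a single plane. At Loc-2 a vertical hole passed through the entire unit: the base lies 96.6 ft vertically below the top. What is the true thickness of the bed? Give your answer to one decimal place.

Two edge vectors: Loc-1→Loc-2 = (228, 1602, -673.7), Loc-1→Loc-3 = (8, 1146, -542.5).
Normal n = (Loc-1→Loc-2) × (Loc-1→Loc-3) = (-97024.8, 118300.4, 248472).
So ∂z/∂x = −n_x/n_z = 0.39049 and ∂z/∂y = −n_y/n_z = −0.47611.
|∇z| = √(a²+b²) = 0.61576, so dip δ = arctan(0.61576) = 31.62°.
True thickness = vertical thickness × cos δ = 96.6 × cos 31.62° = 82.3 ft.

82.3 ft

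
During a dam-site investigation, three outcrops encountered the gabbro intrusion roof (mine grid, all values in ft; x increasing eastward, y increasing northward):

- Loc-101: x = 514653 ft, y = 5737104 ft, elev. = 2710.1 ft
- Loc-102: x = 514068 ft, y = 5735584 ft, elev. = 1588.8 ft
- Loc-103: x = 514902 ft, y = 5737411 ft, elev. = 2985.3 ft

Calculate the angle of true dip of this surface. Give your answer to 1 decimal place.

Two edge vectors: Loc-101→Loc-102 = (-585, -1520, -1121.3), Loc-101→Loc-103 = (249, 307, 275.2).
Normal n = (Loc-101→Loc-102) × (Loc-101→Loc-103) = (-74064.9, -118211.7, 198885).
So ∂z/∂x = −n_x/n_z = 0.37240 and ∂z/∂y = −n_y/n_z = 0.59437.
Gradient magnitude |∇z| = √(a² + b²) = √(0.13868 + 0.35328) = 0.70140.
True dip = arctan(0.70140) = 35.0°, dipping toward SSW (azimuth ≈ 212°).

35.0°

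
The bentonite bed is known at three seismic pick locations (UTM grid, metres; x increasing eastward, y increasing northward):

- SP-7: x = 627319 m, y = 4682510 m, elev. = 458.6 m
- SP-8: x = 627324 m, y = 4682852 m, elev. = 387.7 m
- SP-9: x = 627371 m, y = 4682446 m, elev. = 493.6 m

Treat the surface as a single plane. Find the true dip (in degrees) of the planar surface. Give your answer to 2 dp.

24.83°

Let the plane be z = a·x + b·y + c.
SP-8−SP-7: 5a + 342b = −70.9;  SP-9−SP-7: 52a − 64b = 35.
Solving gives a = 0.41054, b = −0.21331.
Gradient magnitude |∇z| = √(a² + b²) = √(0.16854 + 0.04550) = 0.46265.
True dip = arctan(0.46265) = 24.83°, dipping toward WNW (azimuth ≈ 297°).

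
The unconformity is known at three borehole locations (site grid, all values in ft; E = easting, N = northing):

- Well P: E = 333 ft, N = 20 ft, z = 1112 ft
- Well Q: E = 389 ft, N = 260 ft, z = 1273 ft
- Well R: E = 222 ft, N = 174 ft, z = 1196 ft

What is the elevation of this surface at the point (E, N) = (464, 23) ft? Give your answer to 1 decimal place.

1131.1 ft

Let the plane be z = a·E + b·N + c.
Well Q−Well P: 56a + 240b = 161;  Well R−Well P: −111a + 154b = 84.
Solving gives a = 0.13141, b = 0.64017.
Then c = 1112 − a·333 − b·20 = 1055.44.
At (464, 23): z = 61.0 + 14.7 + 1055.44 = 1131.1 ft.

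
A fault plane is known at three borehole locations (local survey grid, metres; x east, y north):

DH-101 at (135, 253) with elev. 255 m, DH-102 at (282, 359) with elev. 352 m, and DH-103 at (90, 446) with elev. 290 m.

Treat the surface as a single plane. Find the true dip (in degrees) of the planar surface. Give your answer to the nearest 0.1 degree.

Two edge vectors: DH-101→DH-102 = (147, 106, 97), DH-101→DH-103 = (-45, 193, 35).
Normal n = (DH-101→DH-102) × (DH-101→DH-103) = (-15011, -9510, 33141).
So ∂z/∂x = −n_x/n_z = 0.45294 and ∂z/∂y = −n_y/n_z = 0.28696.
Gradient magnitude |∇z| = √(a² + b²) = √(0.20516 + 0.08234) = 0.53619.
True dip = arctan(0.53619) = 28.2°, dipping toward WSW (azimuth ≈ 238°).

28.2°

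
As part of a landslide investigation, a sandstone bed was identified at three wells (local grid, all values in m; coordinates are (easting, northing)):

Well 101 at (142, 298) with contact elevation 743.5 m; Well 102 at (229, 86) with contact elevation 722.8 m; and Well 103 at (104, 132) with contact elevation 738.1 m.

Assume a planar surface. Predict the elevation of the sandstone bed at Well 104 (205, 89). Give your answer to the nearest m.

725 m

Two edge vectors: Well 101→Well 102 = (87, -212, -20.7), Well 101→Well 103 = (-38, -166, -5.4).
Normal n = (Well 101→Well 102) × (Well 101→Well 103) = (-2291.4, 1256.4, -22498).
So ∂z/∂E = −n_x/n_z = −0.10185 and ∂z/∂N = −n_y/n_z = 0.05584.
Intercept c from Well 101: 743.5 + 14.46 − 16.64 = 741.32.
At (205, 89): z = −20.9 + 5.0 + 741.32 = 725.4 m.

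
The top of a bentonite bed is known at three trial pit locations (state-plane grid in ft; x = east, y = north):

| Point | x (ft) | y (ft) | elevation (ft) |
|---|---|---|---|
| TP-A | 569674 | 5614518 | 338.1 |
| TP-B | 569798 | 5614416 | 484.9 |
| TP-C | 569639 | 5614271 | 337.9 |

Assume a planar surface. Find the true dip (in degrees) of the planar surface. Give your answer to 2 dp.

Let the plane be z = a·x + b·y + c.
TP-B−TP-A: 124a − 102b = 146.8;  TP-C−TP-A: −35a − 247b = −0.2.
Solving gives a = 1.06088, b = −0.14952.
Gradient magnitude |∇z| = √(a² + b²) = √(1.12547 + 0.02236) = 1.07137.
True dip = arctan(1.07137) = 46.97°, dipping toward W (azimuth ≈ 278°).

46.97°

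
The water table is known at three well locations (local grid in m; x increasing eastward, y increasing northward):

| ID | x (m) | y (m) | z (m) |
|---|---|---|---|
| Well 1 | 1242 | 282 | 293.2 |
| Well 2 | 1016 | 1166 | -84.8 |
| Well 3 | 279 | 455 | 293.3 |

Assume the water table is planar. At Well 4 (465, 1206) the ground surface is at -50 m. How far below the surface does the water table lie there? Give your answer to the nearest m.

Two edge vectors: Well 1→Well 2 = (-226, 884, -378), Well 1→Well 3 = (-963, 173, 0.1).
Normal n = (Well 1→Well 2) × (Well 1→Well 3) = (65482.4, 364036.6, 812194).
So ∂z/∂x = −n_x/n_z = −0.08062 and ∂z/∂y = −n_y/n_z = −0.44821.
Intercept c from Well 1: 293.2 + 100.14 + 126.40 = 519.73.
At (465, 1206): z_contact = −37.5 − 540.5 + 519.73 = -58.3 m.
Depth below ground = -50 − (-58.3) = 8 m.

8 m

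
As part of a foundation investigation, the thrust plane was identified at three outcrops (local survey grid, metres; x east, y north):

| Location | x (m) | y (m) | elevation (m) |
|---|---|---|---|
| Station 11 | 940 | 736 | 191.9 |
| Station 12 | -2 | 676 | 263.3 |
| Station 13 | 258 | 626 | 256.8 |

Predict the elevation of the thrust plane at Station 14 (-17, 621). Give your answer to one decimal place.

Two edge vectors: Station 11→Station 12 = (-942, -60, 71.4), Station 11→Station 13 = (-682, -110, 64.9).
Normal n = (Station 11→Station 12) × (Station 11→Station 13) = (3960, 12441, 62700).
So ∂z/∂x = −n_x/n_z = −0.06316 and ∂z/∂y = −n_y/n_z = −0.19842.
Intercept c from Station 11: 191.9 + 59.37 + 146.04 = 397.31.
At (-17, 621): z = 1.1 − 123.2 + 397.31 = 275.2 m.

275.2 m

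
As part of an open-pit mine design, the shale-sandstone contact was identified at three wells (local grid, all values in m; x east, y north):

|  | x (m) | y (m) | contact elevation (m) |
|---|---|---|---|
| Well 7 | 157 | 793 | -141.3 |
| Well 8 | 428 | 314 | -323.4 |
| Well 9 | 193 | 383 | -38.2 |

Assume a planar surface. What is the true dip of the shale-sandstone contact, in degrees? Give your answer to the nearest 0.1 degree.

53.9°

Let the plane be z = a·x + b·y + c.
Well 8−Well 7: 271a − 479b = −182.1;  Well 9−Well 7: 36a − 410b = 103.1.
Solving gives a = −1.32152, b = −0.36750.
Gradient magnitude |∇z| = √(a² + b²) = √(1.74642 + 0.13506) = 1.37167.
True dip = arctan(1.37167) = 53.9°, dipping toward ENE (azimuth ≈ 074°).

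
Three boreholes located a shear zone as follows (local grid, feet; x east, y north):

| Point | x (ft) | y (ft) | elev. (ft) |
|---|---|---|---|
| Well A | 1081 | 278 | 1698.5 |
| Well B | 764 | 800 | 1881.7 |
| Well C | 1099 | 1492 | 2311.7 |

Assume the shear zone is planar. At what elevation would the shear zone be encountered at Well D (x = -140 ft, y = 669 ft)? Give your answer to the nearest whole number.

1592 ft

Let the plane be z = a·x + b·y + c.
Well B−Well A: −317a + 522b = 183.2;  Well C−Well A: 18a + 1214b = 613.2.
Solving gives a = 0.24779, b = 0.50143.
Then c = 1698.5 − a·1081 − b·278 = 1291.25.
At (-140, 669): z = −34.7 + 335.5 + 1291.25 = 1592.0 ft.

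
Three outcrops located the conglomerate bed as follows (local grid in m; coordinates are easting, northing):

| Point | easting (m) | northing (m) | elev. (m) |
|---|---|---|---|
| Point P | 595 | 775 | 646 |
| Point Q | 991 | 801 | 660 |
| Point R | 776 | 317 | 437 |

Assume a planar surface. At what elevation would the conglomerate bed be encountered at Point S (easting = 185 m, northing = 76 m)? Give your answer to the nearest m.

Let the plane be z = a·easting + b·northing + c.
Point Q−Point P: 396a + 26b = 14;  Point R−Point P: 181a − 458b = −209.
Solving gives a = 0.00526, b = 0.45841.
Then c = 646 − a·595 − b·775 = 287.61.
At (185, 76): z = 1.0 + 34.8 + 287.61 = 323.4 m.

323 m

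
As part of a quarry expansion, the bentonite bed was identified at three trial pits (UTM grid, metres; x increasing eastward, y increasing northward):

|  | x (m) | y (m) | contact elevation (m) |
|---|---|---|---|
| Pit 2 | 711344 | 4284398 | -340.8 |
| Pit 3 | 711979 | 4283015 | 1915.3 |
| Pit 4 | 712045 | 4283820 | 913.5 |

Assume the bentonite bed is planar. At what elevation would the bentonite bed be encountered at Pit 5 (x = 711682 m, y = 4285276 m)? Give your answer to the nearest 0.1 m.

Two edge vectors: Pit 2→Pit 3 = (635, -1383, 2256.1), Pit 2→Pit 4 = (701, -578, 1254.3).
Normal n = (Pit 2→Pit 3) × (Pit 2→Pit 4) = (-430671.1, 785045.6, 602453).
So ∂z/∂x = −n_x/n_z = 0.714862570 and ∂z/∂y = −n_y/n_z = −1.303081900.
Intercept c from Pit 2: -340.8 − 508513.20 + 5582921.49 = 5074067.49.
At (711682, 4285276): z = 508754.8 − 5584065.6 + 5074067.49 = -1243.3 m.

-1243.3 m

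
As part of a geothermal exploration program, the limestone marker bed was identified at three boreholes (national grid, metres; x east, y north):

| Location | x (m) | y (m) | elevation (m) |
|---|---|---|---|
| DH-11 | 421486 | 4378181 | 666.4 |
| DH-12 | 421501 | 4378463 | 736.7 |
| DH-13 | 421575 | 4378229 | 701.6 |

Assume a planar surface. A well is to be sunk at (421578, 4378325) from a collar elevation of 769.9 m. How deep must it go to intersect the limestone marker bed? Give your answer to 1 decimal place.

44.9 m

Two edge vectors: DH-11→DH-12 = (15, 282, 70.3), DH-11→DH-13 = (89, 48, 35.2).
Normal n = (DH-11→DH-12) × (DH-11→DH-13) = (6552, 5728.7, -24378).
So ∂z/∂x = −n_x/n_z = 0.268766921 and ∂z/∂y = −n_y/n_z = 0.234994667.
Intercept c from DH-11: 666.4 − 113281.49 − 1028849.19 = −1141464.28.
At (421578, 4378325): z_contact = 113306.22 + 1028883.03 − 1141464.28 = 724.97 m.
Depth below ground = 769.9 − 724.97 = 44.9 m.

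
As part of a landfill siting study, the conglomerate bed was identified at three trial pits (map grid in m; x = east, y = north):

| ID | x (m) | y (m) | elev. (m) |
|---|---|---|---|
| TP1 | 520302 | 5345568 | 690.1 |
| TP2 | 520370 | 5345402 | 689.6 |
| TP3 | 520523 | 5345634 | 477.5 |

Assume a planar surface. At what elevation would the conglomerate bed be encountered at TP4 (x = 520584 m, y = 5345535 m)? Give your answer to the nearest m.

Two edge vectors: TP1→TP2 = (68, -166, -0.5), TP1→TP3 = (221, 66, -212.6).
Normal n = (TP1→TP2) × (TP1→TP3) = (35324.6, 14346.3, 41174).
So ∂z/∂x = −n_x/n_z = −0.85793462 and ∂z/∂y = −n_y/n_z = −0.34843105.
Intercept c from TP1: 690.1 + 446385.10 + 1862561.86 = 2309637.06.
At (520584, 5345535): z = −446627.0 − 1862550.4 + 2309637.06 = 459.7 m.

460 m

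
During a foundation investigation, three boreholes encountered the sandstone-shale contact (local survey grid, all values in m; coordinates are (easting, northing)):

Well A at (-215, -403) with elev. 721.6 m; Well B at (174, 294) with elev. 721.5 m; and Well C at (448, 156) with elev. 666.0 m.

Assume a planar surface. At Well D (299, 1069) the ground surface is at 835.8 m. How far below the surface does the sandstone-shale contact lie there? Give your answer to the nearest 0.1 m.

65.8 m

Let the plane be z = a·E + b·N + c.
Well B−Well A: 389a + 697b = −0.1;  Well C−Well A: 663a + 559b = −55.6.
Solving gives a = −0.158168, b = 0.088131.
Then c = 721.6 − a·-215 − b·-403 = 723.11.
At (299, 1069): z_contact = −47.29 + 94.21 + 723.11 = 770.03 m.
Depth below ground = 835.8 − 770.03 = 65.8 m.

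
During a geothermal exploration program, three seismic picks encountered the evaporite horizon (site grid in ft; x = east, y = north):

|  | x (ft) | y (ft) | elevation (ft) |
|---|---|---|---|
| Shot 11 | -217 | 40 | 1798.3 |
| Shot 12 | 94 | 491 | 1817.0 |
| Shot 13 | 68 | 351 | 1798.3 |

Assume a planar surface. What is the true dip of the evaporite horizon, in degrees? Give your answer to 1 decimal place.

Two edge vectors: Shot 11→Shot 12 = (311, 451, 18.7), Shot 11→Shot 13 = (285, 311, 0).
Normal n = (Shot 11→Shot 12) × (Shot 11→Shot 13) = (-5815.7, 5329.5, -31814).
So ∂z/∂x = −n_x/n_z = −0.18280 and ∂z/∂y = −n_y/n_z = 0.16752.
Gradient magnitude |∇z| = √(a² + b²) = √(0.03342 + 0.02806) = 0.24795.
True dip = arctan(0.24795) = 13.9°, dipping toward SE (azimuth ≈ 133°).

13.9°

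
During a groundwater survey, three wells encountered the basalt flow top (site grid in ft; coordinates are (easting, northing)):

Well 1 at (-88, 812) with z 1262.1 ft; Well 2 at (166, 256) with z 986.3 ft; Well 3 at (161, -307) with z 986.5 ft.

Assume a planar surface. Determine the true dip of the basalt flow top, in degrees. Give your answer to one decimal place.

46.8°

Two edge vectors: Well 1→Well 2 = (254, -556, -275.8), Well 1→Well 3 = (249, -1119, -275.6).
Normal n = (Well 1→Well 2) × (Well 1→Well 3) = (-155386.6, 1328.2, -145782).
So ∂z/∂E = −n_x/n_z = −1.06588 and ∂z/∂N = −n_y/n_z = 0.00911.
Gradient magnitude |∇z| = √(a² + b²) = √(1.13611 + 0.00008) = 1.06592.
True dip = arctan(1.06592) = 46.8°, dipping toward E (azimuth ≈ 090°).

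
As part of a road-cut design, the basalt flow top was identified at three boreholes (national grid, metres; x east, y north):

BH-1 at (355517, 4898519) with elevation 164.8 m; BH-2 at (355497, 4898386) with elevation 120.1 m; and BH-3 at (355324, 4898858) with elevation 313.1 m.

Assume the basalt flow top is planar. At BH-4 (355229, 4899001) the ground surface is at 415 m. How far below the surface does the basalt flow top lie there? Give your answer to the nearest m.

37 m

Let the plane be z = a·x + b·y + c.
BH-2−BH-1: −20a − 133b = −44.7;  BH-3−BH-1: −193a + 339b = 148.3.
Solving gives a = −0.14085488, b = 0.35727141.
Then c = 164.8 − a·355517 − b·4898519 = −1699859.69.
At (355229, 4899001): z_contact = −50035.7 + 1750273.0 − 1699859.69 = 377.6 m.
Depth below ground = 415 − 377.6 = 37 m.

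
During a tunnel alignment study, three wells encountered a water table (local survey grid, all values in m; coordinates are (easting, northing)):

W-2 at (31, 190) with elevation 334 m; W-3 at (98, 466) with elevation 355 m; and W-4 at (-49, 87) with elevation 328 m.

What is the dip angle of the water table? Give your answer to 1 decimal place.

Two edge vectors: W-2→W-3 = (67, 276, 21), W-2→W-4 = (-80, -103, -6).
Normal n = (W-2→W-3) × (W-2→W-4) = (507, -1278, 15179).
So ∂z/∂E = −n_x/n_z = −0.03340 and ∂z/∂N = −n_y/n_z = 0.08420.
Gradient magnitude |∇z| = √(a² + b²) = √(0.00112 + 0.00709) = 0.09058.
True dip = arctan(0.09058) = 5.2°, dipping toward SSE (azimuth ≈ 158°).

5.2°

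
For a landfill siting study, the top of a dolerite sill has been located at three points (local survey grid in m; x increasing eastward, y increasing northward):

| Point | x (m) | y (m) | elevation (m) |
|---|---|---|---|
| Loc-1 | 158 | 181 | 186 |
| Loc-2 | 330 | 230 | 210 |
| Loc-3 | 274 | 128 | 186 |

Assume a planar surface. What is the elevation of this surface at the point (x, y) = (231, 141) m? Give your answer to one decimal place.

Let the plane be z = a·x + b·y + c.
Loc-2−Loc-1: 172a + 49b = 24;  Loc-3−Loc-1: 116a − 53b = 0.
Solving gives a = 0.08595, b = 0.18811.
Then c = 186 − a·158 − b·181 = 138.37.
At (231, 141): z = 19.9 + 26.5 + 138.37 = 184.7 m.

184.7 m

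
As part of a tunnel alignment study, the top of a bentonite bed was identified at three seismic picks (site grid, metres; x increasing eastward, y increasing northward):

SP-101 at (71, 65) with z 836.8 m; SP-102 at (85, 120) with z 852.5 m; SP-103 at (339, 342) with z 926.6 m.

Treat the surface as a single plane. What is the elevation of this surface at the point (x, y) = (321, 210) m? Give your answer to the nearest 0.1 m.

Two edge vectors: SP-101→SP-102 = (14, 55, 15.7), SP-101→SP-103 = (268, 277, 89.8).
Normal n = (SP-101→SP-102) × (SP-101→SP-103) = (590.1, 2950.4, -10862).
So ∂z/∂x = −n_x/n_z = 0.05433 and ∂z/∂y = −n_y/n_z = 0.27163.
Intercept c from SP-101: 836.8 − 3.86 − 17.66 = 815.29.
At (321, 210): z = 17.4 + 57.0 + 815.29 = 889.8 m.

889.8 m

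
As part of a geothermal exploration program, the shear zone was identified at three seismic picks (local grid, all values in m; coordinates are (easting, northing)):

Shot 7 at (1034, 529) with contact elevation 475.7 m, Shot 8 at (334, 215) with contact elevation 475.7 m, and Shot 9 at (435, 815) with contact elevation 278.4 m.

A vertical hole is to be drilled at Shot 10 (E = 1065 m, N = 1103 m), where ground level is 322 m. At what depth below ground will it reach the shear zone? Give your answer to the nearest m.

46 m

Let the plane be z = a·E + b·N + c.
Shot 8−Shot 7: −700a − 314b = 0;  Shot 9−Shot 7: −599a + 286b = −197.3.
Solving gives a = 0.15955, b = −0.35569.
Then c = 475.7 − a·1034 − b·529 = 498.88.
At (1065, 1103): z_contact = 169.9 − 392.3 + 498.88 = 276.5 m.
Depth below ground = 322 − 276.5 = 46 m.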